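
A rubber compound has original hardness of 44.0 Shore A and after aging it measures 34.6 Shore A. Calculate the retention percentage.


Retention = aged / original * 100
= 34.6 / 44.0 * 100
= 78.6%

78.6%


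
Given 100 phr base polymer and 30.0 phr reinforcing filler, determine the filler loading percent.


Filler % = filler / (rubber + filler) * 100
= 30.0 / (100 + 30.0) * 100
= 30.0 / 130.0 * 100
= 23.08%

23.08%


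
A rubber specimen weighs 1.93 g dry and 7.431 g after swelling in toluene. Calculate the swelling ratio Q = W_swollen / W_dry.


Q = W_swollen / W_dry
Q = 7.431 / 1.93
Q = 3.85

Q = 3.85


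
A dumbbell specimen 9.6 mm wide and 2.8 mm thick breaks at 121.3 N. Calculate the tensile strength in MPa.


Area = width * thickness = 9.6 * 2.8 = 26.88 mm^2
TS = force / area = 121.3 / 26.88 = 4.51 MPa

4.51 MPa


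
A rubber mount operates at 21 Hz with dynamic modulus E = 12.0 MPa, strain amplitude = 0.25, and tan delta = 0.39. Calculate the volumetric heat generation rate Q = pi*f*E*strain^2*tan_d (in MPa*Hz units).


Q = pi * f * E * strain^2 * tan_d
= pi * 21 * 12.0 * 0.25^2 * 0.39
= pi * 21 * 12.0 * 0.0625 * 0.39
= 19.2972

Q = 19.2972


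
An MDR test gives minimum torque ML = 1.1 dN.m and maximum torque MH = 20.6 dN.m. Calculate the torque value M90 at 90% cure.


M90 = ML + 0.9 * (MH - ML)
M90 = 1.1 + 0.9 * (20.6 - 1.1)
M90 = 1.1 + 0.9 * 19.5
M90 = 18.65 dN.m

18.65 dN.m


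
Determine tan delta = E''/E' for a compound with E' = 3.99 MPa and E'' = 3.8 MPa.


tan delta = E'' / E'
= 3.8 / 3.99
= 0.9524

tan delta = 0.9524


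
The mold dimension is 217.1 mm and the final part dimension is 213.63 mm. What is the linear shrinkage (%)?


Shrinkage = (mold - part) / mold * 100
= (217.1 - 213.63) / 217.1 * 100
= 3.47 / 217.1 * 100
= 1.6%

1.6%


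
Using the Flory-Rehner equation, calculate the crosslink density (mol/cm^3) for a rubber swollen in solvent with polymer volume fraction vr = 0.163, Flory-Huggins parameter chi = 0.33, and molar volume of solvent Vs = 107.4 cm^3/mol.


ln(1 - vr) = ln(1 - 0.163) = -0.1779
Numerator = -((-0.1779) + 0.163 + 0.33 * 0.163^2) = 0.0062
Denominator = 107.4 * (0.163^(1/3) - 0.163/2) = 49.9147
nu = 0.0062 / 49.9147 = 1.2348e-04 mol/cm^3

1.2348e-04 mol/cm^3


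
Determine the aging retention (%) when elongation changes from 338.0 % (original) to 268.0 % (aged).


Retention = aged / original * 100
= 268.0 / 338.0 * 100
= 79.3%

79.3%


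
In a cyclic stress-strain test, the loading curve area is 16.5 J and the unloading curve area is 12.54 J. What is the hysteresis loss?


Hysteresis loss = loading - unloading
= 16.5 - 12.54
= 3.96 J

3.96 J


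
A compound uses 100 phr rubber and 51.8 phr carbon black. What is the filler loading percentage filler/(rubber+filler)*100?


Filler % = filler / (rubber + filler) * 100
= 51.8 / (100 + 51.8) * 100
= 51.8 / 151.8 * 100
= 34.12%

34.12%


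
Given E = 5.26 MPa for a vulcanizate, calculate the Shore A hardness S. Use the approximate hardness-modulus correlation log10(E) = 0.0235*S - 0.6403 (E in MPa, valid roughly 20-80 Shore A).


log10(E) = 0.0235*S - 0.6403  =>  S = (log10(E) + 0.6403) / 0.0235
log10(5.26) = 0.720986
S = (0.720986 + 0.6403) / 0.0235 = 1.361286 / 0.0235
S = 57.9

Shore A = 57.9


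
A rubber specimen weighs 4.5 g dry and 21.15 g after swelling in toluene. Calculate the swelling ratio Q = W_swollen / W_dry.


Q = W_swollen / W_dry
Q = 21.15 / 4.5
Q = 4.7

Q = 4.7


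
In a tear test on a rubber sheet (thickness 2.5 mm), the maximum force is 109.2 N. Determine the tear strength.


Tear strength = force / thickness
= 109.2 / 2.5
= 43.68 N/mm

43.68 N/mm


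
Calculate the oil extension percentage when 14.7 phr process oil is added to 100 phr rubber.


Oil % = oil / (100 + oil) * 100
= 14.7 / (100 + 14.7) * 100
= 14.7 / 114.7 * 100
= 12.82%

12.82%


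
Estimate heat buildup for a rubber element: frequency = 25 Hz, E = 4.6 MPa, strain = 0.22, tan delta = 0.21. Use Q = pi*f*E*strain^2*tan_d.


Q = pi * f * E * strain^2 * tan_d
= pi * 25 * 4.6 * 0.22^2 * 0.21
= pi * 25 * 4.6 * 0.0484 * 0.21
= 3.6721

Q = 3.6721


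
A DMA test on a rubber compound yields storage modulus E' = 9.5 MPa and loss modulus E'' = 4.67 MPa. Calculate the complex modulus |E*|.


|E*| = sqrt(E'^2 + E''^2)
= sqrt(9.5^2 + 4.67^2)
= sqrt(90.2500 + 21.8089)
= 10.586 MPa

10.586 MPa


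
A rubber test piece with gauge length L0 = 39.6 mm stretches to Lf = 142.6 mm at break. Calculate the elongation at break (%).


Elongation = (Lf - L0) / L0 * 100
= (142.6 - 39.6) / 39.6 * 100
= 103.0 / 39.6 * 100
= 260.1%

260.1%


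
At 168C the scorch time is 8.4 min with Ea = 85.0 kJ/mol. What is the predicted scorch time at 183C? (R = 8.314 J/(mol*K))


Convert temperatures: T1 = 168 + 273.15 = 441.15 K, T2 = 183 + 273.15 = 456.15 K
ts2_new = 8.4 * exp(85000 / 8.314 * (1/456.15 - 1/441.15))
1/T2 - 1/T1 = -7.4541e-05
ts2_new = 3.92 min

3.92 min


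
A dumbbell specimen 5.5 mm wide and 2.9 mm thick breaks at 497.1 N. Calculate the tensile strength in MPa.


Area = width * thickness = 5.5 * 2.9 = 15.95 mm^2
TS = force / area = 497.1 / 15.95 = 31.17 MPa

31.17 MPa


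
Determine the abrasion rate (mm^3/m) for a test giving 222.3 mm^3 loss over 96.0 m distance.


Rate = volume_loss / distance
= 222.3 / 96.0
= 2.316 mm^3/m

2.316 mm^3/m


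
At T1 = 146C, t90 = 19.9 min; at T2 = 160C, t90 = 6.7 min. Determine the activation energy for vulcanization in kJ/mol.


T1 = 419.15 K, T2 = 433.15 K
1/T1 - 1/T2 = 7.7112e-05
ln(t1/t2) = ln(19.9/6.7) = 1.0886
Ea = 8.314 * 1.0886 / 7.7112e-05 = 117371.5860 J/mol
Ea = 117.37 kJ/mol

117.37 kJ/mol


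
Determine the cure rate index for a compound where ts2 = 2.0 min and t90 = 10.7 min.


CRI = 100 / (t90 - ts2)
= 100 / (10.7 - 2.0)
= 100 / 8.7
= 11.49 min^-1

11.49 min^-1


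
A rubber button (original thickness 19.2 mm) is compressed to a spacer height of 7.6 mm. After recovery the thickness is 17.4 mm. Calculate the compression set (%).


CS = (t0 - recovered) / (t0 - ts) * 100
= (19.2 - 17.4) / (19.2 - 7.6) * 100
= 1.8 / 11.6 * 100
= 15.5%

15.5%


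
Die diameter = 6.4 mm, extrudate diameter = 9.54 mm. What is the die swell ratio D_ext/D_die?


Die swell ratio = D_extrudate / D_die
= 9.54 / 6.4
= 1.491

Die swell = 1.491


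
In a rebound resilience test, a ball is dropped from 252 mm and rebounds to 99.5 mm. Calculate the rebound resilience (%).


Resilience = h_rebound / h_drop * 100
= 99.5 / 252 * 100
= 39.5%

39.5%


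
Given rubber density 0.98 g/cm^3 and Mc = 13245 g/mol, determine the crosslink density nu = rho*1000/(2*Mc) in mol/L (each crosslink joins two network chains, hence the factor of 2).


nu = rho * 1000 / (2 * Mc)
nu = 0.98 * 1000 / (2 * 13245)
nu = 980.0 / 26490
nu = 0.0370 mol/L

0.0370 mol/L


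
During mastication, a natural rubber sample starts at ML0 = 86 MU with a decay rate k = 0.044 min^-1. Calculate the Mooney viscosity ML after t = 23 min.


ML = ML0 * exp(-k * t)
ML = 86 * exp(-0.044 * 23)
ML = 86 * 0.3635
ML = 31.26 MU

31.26 MU


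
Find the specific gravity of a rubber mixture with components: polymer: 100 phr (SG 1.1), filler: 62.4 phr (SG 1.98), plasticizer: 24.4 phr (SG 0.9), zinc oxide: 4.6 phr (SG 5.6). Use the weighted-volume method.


Sum of weights = 191.4
Volume contributions:
  polymer: 100/1.1 = 90.9091
  filler: 62.4/1.98 = 31.5152
  plasticizer: 24.4/0.9 = 27.1111
  zinc oxide: 4.6/5.6 = 0.8214
Sum of volumes = 150.3568
SG = 191.4 / 150.3568 = 1.273

SG = 1.273


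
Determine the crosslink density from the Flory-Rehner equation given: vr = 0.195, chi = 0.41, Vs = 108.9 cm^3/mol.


ln(1 - vr) = ln(1 - 0.195) = -0.2169
Numerator = -((-0.2169) + 0.195 + 0.41 * 0.195^2) = 0.0063
Denominator = 108.9 * (0.195^(1/3) - 0.195/2) = 52.5322
nu = 0.0063 / 52.5322 = 1.2036e-04 mol/cm^3

1.2036e-04 mol/cm^3


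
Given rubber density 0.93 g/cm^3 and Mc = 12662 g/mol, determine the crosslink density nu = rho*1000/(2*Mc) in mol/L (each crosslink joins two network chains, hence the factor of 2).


nu = rho * 1000 / (2 * Mc)
nu = 0.93 * 1000 / (2 * 12662)
nu = 930.0 / 25324
nu = 0.0367 mol/L

0.0367 mol/L


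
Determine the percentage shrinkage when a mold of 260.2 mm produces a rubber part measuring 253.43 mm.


Shrinkage = (mold - part) / mold * 100
= (260.2 - 253.43) / 260.2 * 100
= 6.77 / 260.2 * 100
= 2.6%

2.6%


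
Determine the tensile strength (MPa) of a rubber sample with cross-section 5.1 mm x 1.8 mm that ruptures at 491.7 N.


Area = width * thickness = 5.1 * 1.8 = 9.18 mm^2
TS = force / area = 491.7 / 9.18 = 53.56 MPa

53.56 MPa


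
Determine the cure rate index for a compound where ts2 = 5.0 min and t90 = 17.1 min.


CRI = 100 / (t90 - ts2)
= 100 / (17.1 - 5.0)
= 100 / 12.1
= 8.26 min^-1

8.26 min^-1


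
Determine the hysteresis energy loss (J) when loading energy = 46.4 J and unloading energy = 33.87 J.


Hysteresis loss = loading - unloading
= 46.4 - 33.87
= 12.53 J

12.53 J


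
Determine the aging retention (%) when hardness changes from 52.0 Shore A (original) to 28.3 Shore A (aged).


Retention = aged / original * 100
= 28.3 / 52.0 * 100
= 54.4%

54.4%


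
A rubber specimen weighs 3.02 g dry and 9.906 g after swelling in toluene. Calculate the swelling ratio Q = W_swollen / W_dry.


Q = W_swollen / W_dry
Q = 9.906 / 3.02
Q = 3.28

Q = 3.28


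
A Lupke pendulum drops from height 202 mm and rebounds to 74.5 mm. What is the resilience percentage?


Resilience = h_rebound / h_drop * 100
= 74.5 / 202 * 100
= 36.9%

36.9%


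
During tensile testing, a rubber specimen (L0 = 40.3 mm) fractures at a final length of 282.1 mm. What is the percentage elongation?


Elongation = (Lf - L0) / L0 * 100
= (282.1 - 40.3) / 40.3 * 100
= 241.8 / 40.3 * 100
= 600.0%

600.0%


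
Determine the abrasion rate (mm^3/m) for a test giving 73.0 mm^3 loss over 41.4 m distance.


Rate = volume_loss / distance
= 73.0 / 41.4
= 1.763 mm^3/m

1.763 mm^3/m


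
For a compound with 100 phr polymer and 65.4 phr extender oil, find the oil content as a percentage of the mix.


Oil % = oil / (100 + oil) * 100
= 65.4 / (100 + 65.4) * 100
= 65.4 / 165.4 * 100
= 39.54%

39.54%


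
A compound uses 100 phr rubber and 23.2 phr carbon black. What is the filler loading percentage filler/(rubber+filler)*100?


Filler % = filler / (rubber + filler) * 100
= 23.2 / (100 + 23.2) * 100
= 23.2 / 123.2 * 100
= 18.83%

18.83%


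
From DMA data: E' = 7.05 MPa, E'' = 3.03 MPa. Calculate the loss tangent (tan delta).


tan delta = E'' / E'
= 3.03 / 7.05
= 0.4298

tan delta = 0.4298


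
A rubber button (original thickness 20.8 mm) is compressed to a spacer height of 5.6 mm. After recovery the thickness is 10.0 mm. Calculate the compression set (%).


CS = (t0 - recovered) / (t0 - ts) * 100
= (20.8 - 10.0) / (20.8 - 5.6) * 100
= 10.8 / 15.2 * 100
= 71.1%

71.1%


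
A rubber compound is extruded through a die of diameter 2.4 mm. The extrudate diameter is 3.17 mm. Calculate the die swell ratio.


Die swell ratio = D_extrudate / D_die
= 3.17 / 2.4
= 1.321

Die swell = 1.321


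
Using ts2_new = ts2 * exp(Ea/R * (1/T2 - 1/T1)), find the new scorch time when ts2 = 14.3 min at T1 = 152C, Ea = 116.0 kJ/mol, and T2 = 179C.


Convert temperatures: T1 = 152 + 273.15 = 425.15 K, T2 = 179 + 273.15 = 452.15 K
ts2_new = 14.3 * exp(116000 / 8.314 * (1/452.15 - 1/425.15))
1/T2 - 1/T1 = -1.4046e-04
ts2_new = 2.01 min

2.01 min


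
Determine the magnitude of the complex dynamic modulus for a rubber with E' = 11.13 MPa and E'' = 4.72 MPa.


|E*| = sqrt(E'^2 + E''^2)
= sqrt(11.13^2 + 4.72^2)
= sqrt(123.8769 + 22.2784)
= 12.089 MPa

12.089 MPa


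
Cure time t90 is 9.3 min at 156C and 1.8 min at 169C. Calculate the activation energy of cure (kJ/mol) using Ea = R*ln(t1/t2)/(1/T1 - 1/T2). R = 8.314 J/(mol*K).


T1 = 429.15 K, T2 = 442.15 K
1/T1 - 1/T2 = 6.8512e-05
ln(t1/t2) = ln(9.3/1.8) = 1.6422
Ea = 8.314 * 1.6422 / 6.8512e-05 = 199286.9207 J/mol
Ea = 199.29 kJ/mol

199.29 kJ/mol


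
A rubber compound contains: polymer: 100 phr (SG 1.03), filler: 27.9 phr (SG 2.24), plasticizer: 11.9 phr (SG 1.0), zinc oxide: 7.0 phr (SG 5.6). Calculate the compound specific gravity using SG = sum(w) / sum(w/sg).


Sum of weights = 146.8
Volume contributions:
  polymer: 100/1.03 = 97.0874
  filler: 27.9/2.24 = 12.4554
  plasticizer: 11.9/1.0 = 11.9000
  zinc oxide: 7.0/5.6 = 1.2500
Sum of volumes = 122.6927
SG = 146.8 / 122.6927 = 1.196

SG = 1.196


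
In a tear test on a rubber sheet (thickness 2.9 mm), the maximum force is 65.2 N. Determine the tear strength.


Tear strength = force / thickness
= 65.2 / 2.9
= 22.48 N/mm

22.48 N/mm


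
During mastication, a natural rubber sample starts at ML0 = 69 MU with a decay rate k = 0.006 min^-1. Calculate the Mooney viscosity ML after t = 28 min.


ML = ML0 * exp(-k * t)
ML = 69 * exp(-0.006 * 28)
ML = 69 * 0.8454
ML = 58.33 MU

58.33 MU


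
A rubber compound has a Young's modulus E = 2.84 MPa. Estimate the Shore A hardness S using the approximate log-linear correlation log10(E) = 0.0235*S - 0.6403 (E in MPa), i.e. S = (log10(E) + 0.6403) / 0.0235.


log10(E) = 0.0235*S - 0.6403  =>  S = (log10(E) + 0.6403) / 0.0235
log10(2.84) = 0.453318
S = (0.453318 + 0.6403) / 0.0235 = 1.093618 / 0.0235
S = 46.5

Shore A = 46.5


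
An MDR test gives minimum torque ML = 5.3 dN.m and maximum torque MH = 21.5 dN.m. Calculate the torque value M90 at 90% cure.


M90 = ML + 0.9 * (MH - ML)
M90 = 5.3 + 0.9 * (21.5 - 5.3)
M90 = 5.3 + 0.9 * 16.2
M90 = 19.88 dN.m

19.88 dN.m


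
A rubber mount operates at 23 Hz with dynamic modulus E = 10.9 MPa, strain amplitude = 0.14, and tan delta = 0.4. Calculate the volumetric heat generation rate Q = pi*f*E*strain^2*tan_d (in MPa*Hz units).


Q = pi * f * E * strain^2 * tan_d
= pi * 23 * 10.9 * 0.14^2 * 0.4
= pi * 23 * 10.9 * 0.0196 * 0.4
= 6.1748

Q = 6.1748


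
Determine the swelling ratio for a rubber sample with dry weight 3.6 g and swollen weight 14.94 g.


Q = W_swollen / W_dry
Q = 14.94 / 3.6
Q = 4.15

Q = 4.15


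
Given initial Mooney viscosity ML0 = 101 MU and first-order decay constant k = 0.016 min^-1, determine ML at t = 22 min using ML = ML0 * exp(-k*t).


ML = ML0 * exp(-k * t)
ML = 101 * exp(-0.016 * 22)
ML = 101 * 0.7033
ML = 71.03 MU

71.03 MU


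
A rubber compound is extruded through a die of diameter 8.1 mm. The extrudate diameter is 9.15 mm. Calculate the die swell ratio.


Die swell ratio = D_extrudate / D_die
= 9.15 / 8.1
= 1.13

Die swell = 1.13


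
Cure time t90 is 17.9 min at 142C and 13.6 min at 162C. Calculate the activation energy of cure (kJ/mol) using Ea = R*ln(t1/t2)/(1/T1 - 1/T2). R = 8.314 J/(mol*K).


T1 = 415.15 K, T2 = 435.15 K
1/T1 - 1/T2 = 1.1071e-04
ln(t1/t2) = ln(17.9/13.6) = 0.2747
Ea = 8.314 * 0.2747 / 1.1071e-04 = 20631.5376 J/mol
Ea = 20.63 kJ/mol

20.63 kJ/mol


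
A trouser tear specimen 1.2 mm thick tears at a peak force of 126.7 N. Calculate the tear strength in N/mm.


Tear strength = force / thickness
= 126.7 / 1.2
= 105.58 N/mm

105.58 N/mm


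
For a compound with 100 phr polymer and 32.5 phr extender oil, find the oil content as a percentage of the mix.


Oil % = oil / (100 + oil) * 100
= 32.5 / (100 + 32.5) * 100
= 32.5 / 132.5 * 100
= 24.53%

24.53%


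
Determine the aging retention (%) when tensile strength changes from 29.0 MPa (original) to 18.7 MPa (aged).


Retention = aged / original * 100
= 18.7 / 29.0 * 100
= 64.5%

64.5%


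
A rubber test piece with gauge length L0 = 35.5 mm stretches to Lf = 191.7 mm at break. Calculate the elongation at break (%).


Elongation = (Lf - L0) / L0 * 100
= (191.7 - 35.5) / 35.5 * 100
= 156.2 / 35.5 * 100
= 440.0%

440.0%


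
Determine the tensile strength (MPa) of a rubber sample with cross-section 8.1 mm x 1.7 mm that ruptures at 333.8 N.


Area = width * thickness = 8.1 * 1.7 = 13.77 mm^2
TS = force / area = 333.8 / 13.77 = 24.24 MPa

24.24 MPa


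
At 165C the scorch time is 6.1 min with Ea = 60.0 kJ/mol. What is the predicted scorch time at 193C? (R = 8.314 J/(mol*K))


Convert temperatures: T1 = 165 + 273.15 = 438.15 K, T2 = 193 + 273.15 = 466.15 K
ts2_new = 6.1 * exp(60000 / 8.314 * (1/466.15 - 1/438.15))
1/T2 - 1/T1 = -1.3709e-04
ts2_new = 2.27 min

2.27 min


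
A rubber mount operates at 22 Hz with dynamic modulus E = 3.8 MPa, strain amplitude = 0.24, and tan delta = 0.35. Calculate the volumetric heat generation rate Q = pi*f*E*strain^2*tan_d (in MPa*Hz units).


Q = pi * f * E * strain^2 * tan_d
= pi * 22 * 3.8 * 0.24^2 * 0.35
= pi * 22 * 3.8 * 0.0576 * 0.35
= 5.2948

Q = 5.2948


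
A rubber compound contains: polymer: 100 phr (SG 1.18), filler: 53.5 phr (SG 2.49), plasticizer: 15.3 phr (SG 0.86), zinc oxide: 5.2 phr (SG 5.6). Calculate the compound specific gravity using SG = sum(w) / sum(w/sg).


Sum of weights = 174.0
Volume contributions:
  polymer: 100/1.18 = 84.7458
  filler: 53.5/2.49 = 21.4859
  plasticizer: 15.3/0.86 = 17.7907
  zinc oxide: 5.2/5.6 = 0.9286
Sum of volumes = 124.9510
SG = 174.0 / 124.9510 = 1.393

SG = 1.393


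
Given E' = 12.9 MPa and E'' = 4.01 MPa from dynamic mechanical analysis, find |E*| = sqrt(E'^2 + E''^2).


|E*| = sqrt(E'^2 + E''^2)
= sqrt(12.9^2 + 4.01^2)
= sqrt(166.4100 + 16.0801)
= 13.509 MPa

13.509 MPa


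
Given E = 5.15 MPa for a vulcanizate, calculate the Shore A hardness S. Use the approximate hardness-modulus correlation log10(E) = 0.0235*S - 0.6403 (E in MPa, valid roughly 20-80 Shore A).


log10(E) = 0.0235*S - 0.6403  =>  S = (log10(E) + 0.6403) / 0.0235
log10(5.15) = 0.711807
S = (0.711807 + 0.6403) / 0.0235 = 1.352107 / 0.0235
S = 57.5

Shore A = 57.5


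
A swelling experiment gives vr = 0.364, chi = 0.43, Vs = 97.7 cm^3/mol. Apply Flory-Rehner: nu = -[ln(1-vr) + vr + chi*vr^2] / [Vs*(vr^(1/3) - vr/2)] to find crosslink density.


ln(1 - vr) = ln(1 - 0.364) = -0.4526
Numerator = -((-0.4526) + 0.364 + 0.43 * 0.364^2) = 0.0316
Denominator = 97.7 * (0.364^(1/3) - 0.364/2) = 51.9768
nu = 0.0316 / 51.9768 = 6.0765e-04 mol/cm^3

6.0765e-04 mol/cm^3


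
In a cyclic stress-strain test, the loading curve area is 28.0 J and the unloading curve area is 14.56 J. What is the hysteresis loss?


Hysteresis loss = loading - unloading
= 28.0 - 14.56
= 13.44 J

13.44 J


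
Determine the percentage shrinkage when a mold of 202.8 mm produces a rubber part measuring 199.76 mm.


Shrinkage = (mold - part) / mold * 100
= (202.8 - 199.76) / 202.8 * 100
= 3.04 / 202.8 * 100
= 1.5%

1.5%


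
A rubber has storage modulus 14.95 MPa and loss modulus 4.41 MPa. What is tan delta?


tan delta = E'' / E'
= 4.41 / 14.95
= 0.295

tan delta = 0.295


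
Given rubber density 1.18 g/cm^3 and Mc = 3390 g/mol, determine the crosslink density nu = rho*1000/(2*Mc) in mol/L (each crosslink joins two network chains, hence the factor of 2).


nu = rho * 1000 / (2 * Mc)
nu = 1.18 * 1000 / (2 * 3390)
nu = 1180.0 / 6780
nu = 0.1740 mol/L

0.1740 mol/L


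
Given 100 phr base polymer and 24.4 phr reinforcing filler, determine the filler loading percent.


Filler % = filler / (rubber + filler) * 100
= 24.4 / (100 + 24.4) * 100
= 24.4 / 124.4 * 100
= 19.61%

19.61%


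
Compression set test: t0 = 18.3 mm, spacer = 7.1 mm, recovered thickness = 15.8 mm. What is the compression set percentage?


CS = (t0 - recovered) / (t0 - ts) * 100
= (18.3 - 15.8) / (18.3 - 7.1) * 100
= 2.5 / 11.2 * 100
= 22.3%

22.3%


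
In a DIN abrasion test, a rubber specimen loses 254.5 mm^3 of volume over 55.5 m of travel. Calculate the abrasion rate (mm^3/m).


Rate = volume_loss / distance
= 254.5 / 55.5
= 4.586 mm^3/m

4.586 mm^3/m


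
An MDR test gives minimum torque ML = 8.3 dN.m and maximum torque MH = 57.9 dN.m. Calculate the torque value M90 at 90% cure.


M90 = ML + 0.9 * (MH - ML)
M90 = 8.3 + 0.9 * (57.9 - 8.3)
M90 = 8.3 + 0.9 * 49.6
M90 = 52.94 dN.m

52.94 dN.m


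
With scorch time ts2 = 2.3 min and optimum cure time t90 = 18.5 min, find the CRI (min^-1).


CRI = 100 / (t90 - ts2)
= 100 / (18.5 - 2.3)
= 100 / 16.2
= 6.17 min^-1

6.17 min^-1


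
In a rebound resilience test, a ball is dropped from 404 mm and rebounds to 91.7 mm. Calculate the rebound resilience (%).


Resilience = h_rebound / h_drop * 100
= 91.7 / 404 * 100
= 22.7%

22.7%


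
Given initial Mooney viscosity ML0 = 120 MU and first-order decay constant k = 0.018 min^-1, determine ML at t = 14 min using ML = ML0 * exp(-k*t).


ML = ML0 * exp(-k * t)
ML = 120 * exp(-0.018 * 14)
ML = 120 * 0.7772
ML = 93.27 MU

93.27 MU


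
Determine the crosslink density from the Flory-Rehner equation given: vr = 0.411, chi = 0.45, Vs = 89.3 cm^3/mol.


ln(1 - vr) = ln(1 - 0.411) = -0.5293
Numerator = -((-0.5293) + 0.411 + 0.45 * 0.411^2) = 0.0423
Denominator = 89.3 * (0.411^(1/3) - 0.411/2) = 48.0433
nu = 0.0423 / 48.0433 = 8.8076e-04 mol/cm^3

8.8076e-04 mol/cm^3


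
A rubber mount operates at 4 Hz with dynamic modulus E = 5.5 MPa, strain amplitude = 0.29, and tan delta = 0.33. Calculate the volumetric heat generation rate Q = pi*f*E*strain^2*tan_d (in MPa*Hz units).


Q = pi * f * E * strain^2 * tan_d
= pi * 4 * 5.5 * 0.29^2 * 0.33
= pi * 4 * 5.5 * 0.0841 * 0.33
= 1.9181

Q = 1.9181


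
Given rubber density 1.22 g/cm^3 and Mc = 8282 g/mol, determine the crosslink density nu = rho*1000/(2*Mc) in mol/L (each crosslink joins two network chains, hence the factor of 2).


nu = rho * 1000 / (2 * Mc)
nu = 1.22 * 1000 / (2 * 8282)
nu = 1220.0 / 16564
nu = 0.0737 mol/L

0.0737 mol/L


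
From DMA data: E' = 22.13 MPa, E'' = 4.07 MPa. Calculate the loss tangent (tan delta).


tan delta = E'' / E'
= 4.07 / 22.13
= 0.1839

tan delta = 0.1839


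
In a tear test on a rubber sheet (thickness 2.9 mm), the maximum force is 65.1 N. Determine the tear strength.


Tear strength = force / thickness
= 65.1 / 2.9
= 22.45 N/mm

22.45 N/mm


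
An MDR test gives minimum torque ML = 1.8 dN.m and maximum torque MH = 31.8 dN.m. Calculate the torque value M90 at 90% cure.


M90 = ML + 0.9 * (MH - ML)
M90 = 1.8 + 0.9 * (31.8 - 1.8)
M90 = 1.8 + 0.9 * 30.0
M90 = 28.8 dN.m

28.8 dN.m


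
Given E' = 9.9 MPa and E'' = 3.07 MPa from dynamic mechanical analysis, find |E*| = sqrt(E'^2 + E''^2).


|E*| = sqrt(E'^2 + E''^2)
= sqrt(9.9^2 + 3.07^2)
= sqrt(98.0100 + 9.4249)
= 10.365 MPa

10.365 MPa


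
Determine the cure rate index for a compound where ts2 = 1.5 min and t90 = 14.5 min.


CRI = 100 / (t90 - ts2)
= 100 / (14.5 - 1.5)
= 100 / 13.0
= 7.69 min^-1

7.69 min^-1


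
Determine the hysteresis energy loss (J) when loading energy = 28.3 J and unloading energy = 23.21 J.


Hysteresis loss = loading - unloading
= 28.3 - 23.21
= 5.09 J

5.09 J


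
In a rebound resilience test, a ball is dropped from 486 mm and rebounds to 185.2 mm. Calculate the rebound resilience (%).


Resilience = h_rebound / h_drop * 100
= 185.2 / 486 * 100
= 38.1%

38.1%


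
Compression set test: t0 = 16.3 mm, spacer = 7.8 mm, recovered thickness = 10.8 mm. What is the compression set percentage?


CS = (t0 - recovered) / (t0 - ts) * 100
= (16.3 - 10.8) / (16.3 - 7.8) * 100
= 5.5 / 8.5 * 100
= 64.7%

64.7%


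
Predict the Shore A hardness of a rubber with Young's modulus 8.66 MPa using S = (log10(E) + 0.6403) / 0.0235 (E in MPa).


log10(E) = 0.0235*S - 0.6403  =>  S = (log10(E) + 0.6403) / 0.0235
log10(8.66) = 0.937518
S = (0.937518 + 0.6403) / 0.0235 = 1.577818 / 0.0235
S = 67.1

Shore A = 67.1


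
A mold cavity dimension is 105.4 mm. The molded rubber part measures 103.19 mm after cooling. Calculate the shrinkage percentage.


Shrinkage = (mold - part) / mold * 100
= (105.4 - 103.19) / 105.4 * 100
= 2.21 / 105.4 * 100
= 2.1%

2.1%


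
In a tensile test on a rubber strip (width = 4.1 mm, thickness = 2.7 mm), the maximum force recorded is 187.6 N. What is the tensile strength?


Area = width * thickness = 4.1 * 2.7 = 11.07 mm^2
TS = force / area = 187.6 / 11.07 = 16.95 MPa

16.95 MPa


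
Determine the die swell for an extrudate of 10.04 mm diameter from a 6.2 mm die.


Die swell ratio = D_extrudate / D_die
= 10.04 / 6.2
= 1.619

Die swell = 1.619


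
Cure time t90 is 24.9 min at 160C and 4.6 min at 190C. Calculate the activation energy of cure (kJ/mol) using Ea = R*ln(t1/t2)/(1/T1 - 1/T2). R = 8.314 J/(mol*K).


T1 = 433.15 K, T2 = 463.15 K
1/T1 - 1/T2 = 1.4954e-04
ln(t1/t2) = ln(24.9/4.6) = 1.6888
Ea = 8.314 * 1.6888 / 1.4954e-04 = 93892.2897 J/mol
Ea = 93.89 kJ/mol

93.89 kJ/mol


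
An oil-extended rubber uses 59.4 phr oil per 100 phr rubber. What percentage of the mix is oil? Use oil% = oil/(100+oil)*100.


Oil % = oil / (100 + oil) * 100
= 59.4 / (100 + 59.4) * 100
= 59.4 / 159.4 * 100
= 37.26%

37.26%


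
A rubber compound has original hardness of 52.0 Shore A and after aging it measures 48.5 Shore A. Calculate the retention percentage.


Retention = aged / original * 100
= 48.5 / 52.0 * 100
= 93.3%

93.3%


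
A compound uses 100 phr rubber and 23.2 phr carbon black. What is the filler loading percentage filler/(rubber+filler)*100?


Filler % = filler / (rubber + filler) * 100
= 23.2 / (100 + 23.2) * 100
= 23.2 / 123.2 * 100
= 18.83%

18.83%


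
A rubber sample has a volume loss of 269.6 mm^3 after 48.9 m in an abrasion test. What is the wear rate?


Rate = volume_loss / distance
= 269.6 / 48.9
= 5.513 mm^3/m

5.513 mm^3/m


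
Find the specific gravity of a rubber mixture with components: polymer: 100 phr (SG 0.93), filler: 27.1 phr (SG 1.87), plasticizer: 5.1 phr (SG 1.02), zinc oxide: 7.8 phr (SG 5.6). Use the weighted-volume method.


Sum of weights = 140.0
Volume contributions:
  polymer: 100/0.93 = 107.5269
  filler: 27.1/1.87 = 14.4920
  plasticizer: 5.1/1.02 = 5.0000
  zinc oxide: 7.8/5.6 = 1.3929
Sum of volumes = 128.4117
SG = 140.0 / 128.4117 = 1.09

SG = 1.09


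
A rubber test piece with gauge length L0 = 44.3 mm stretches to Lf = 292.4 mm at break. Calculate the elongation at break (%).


Elongation = (Lf - L0) / L0 * 100
= (292.4 - 44.3) / 44.3 * 100
= 248.1 / 44.3 * 100
= 560.0%

560.0%


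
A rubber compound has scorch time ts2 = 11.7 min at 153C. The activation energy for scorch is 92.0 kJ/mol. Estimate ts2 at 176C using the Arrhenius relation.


Convert temperatures: T1 = 153 + 273.15 = 426.15 K, T2 = 176 + 273.15 = 449.15 K
ts2_new = 11.7 * exp(92000 / 8.314 * (1/449.15 - 1/426.15))
1/T2 - 1/T1 = -1.2016e-04
ts2_new = 3.1 min

3.1 min


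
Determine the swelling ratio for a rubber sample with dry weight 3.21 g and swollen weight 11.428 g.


Q = W_swollen / W_dry
Q = 11.428 / 3.21
Q = 3.56

Q = 3.56


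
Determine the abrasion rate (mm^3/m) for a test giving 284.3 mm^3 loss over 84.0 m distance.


Rate = volume_loss / distance
= 284.3 / 84.0
= 3.385 mm^3/m

3.385 mm^3/m


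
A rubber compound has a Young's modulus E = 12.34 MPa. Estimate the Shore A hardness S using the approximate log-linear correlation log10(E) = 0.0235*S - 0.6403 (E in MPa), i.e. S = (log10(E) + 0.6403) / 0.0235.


log10(E) = 0.0235*S - 0.6403  =>  S = (log10(E) + 0.6403) / 0.0235
log10(12.34) = 1.091315
S = (1.091315 + 0.6403) / 0.0235 = 1.731615 / 0.0235
S = 73.7

Shore A = 73.7


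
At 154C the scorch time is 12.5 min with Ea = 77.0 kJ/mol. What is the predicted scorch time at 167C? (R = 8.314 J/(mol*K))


Convert temperatures: T1 = 154 + 273.15 = 427.15 K, T2 = 167 + 273.15 = 440.15 K
ts2_new = 12.5 * exp(77000 / 8.314 * (1/440.15 - 1/427.15))
1/T2 - 1/T1 = -6.9145e-05
ts2_new = 6.59 min

6.59 min


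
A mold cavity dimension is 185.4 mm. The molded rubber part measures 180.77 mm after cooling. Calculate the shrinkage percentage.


Shrinkage = (mold - part) / mold * 100
= (185.4 - 180.77) / 185.4 * 100
= 4.63 / 185.4 * 100
= 2.5%

2.5%


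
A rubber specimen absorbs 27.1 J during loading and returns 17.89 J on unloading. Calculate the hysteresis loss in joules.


Hysteresis loss = loading - unloading
= 27.1 - 17.89
= 9.21 J

9.21 J


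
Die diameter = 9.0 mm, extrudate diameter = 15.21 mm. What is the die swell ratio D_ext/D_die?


Die swell ratio = D_extrudate / D_die
= 15.21 / 9.0
= 1.69

Die swell = 1.69


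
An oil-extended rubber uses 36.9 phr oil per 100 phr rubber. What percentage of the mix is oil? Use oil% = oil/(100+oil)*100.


Oil % = oil / (100 + oil) * 100
= 36.9 / (100 + 36.9) * 100
= 36.9 / 136.9 * 100
= 26.95%

26.95%


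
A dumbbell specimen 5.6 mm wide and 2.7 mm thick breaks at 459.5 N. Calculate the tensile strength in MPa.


Area = width * thickness = 5.6 * 2.7 = 15.12 mm^2
TS = force / area = 459.5 / 15.12 = 30.39 MPa

30.39 MPa


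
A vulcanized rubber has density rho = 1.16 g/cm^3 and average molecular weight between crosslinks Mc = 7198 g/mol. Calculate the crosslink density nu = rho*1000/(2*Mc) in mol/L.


nu = rho * 1000 / (2 * Mc)
nu = 1.16 * 1000 / (2 * 7198)
nu = 1160.0 / 14396
nu = 0.0806 mol/L

0.0806 mol/L


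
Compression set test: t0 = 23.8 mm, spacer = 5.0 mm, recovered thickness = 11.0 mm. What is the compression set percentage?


CS = (t0 - recovered) / (t0 - ts) * 100
= (23.8 - 11.0) / (23.8 - 5.0) * 100
= 12.8 / 18.8 * 100
= 68.1%

68.1%


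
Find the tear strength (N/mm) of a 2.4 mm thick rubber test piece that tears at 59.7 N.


Tear strength = force / thickness
= 59.7 / 2.4
= 24.88 N/mm

24.88 N/mm


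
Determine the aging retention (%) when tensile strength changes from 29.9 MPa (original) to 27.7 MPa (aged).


Retention = aged / original * 100
= 27.7 / 29.9 * 100
= 92.6%

92.6%


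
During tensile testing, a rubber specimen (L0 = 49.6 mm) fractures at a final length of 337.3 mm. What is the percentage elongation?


Elongation = (Lf - L0) / L0 * 100
= (337.3 - 49.6) / 49.6 * 100
= 287.7 / 49.6 * 100
= 580.0%

580.0%


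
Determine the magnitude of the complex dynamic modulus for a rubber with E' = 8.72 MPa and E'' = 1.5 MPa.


|E*| = sqrt(E'^2 + E''^2)
= sqrt(8.72^2 + 1.5^2)
= sqrt(76.0384 + 2.2500)
= 8.848 MPa

8.848 MPa


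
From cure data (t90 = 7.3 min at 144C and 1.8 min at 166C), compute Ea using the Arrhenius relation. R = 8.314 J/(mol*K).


T1 = 417.15 K, T2 = 439.15 K
1/T1 - 1/T2 = 1.2009e-04
ln(t1/t2) = ln(7.3/1.8) = 1.4001
Ea = 8.314 * 1.4001 / 1.2009e-04 = 96927.6558 J/mol
Ea = 96.93 kJ/mol

96.93 kJ/mol


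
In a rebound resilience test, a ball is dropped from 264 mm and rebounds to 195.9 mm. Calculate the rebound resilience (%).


Resilience = h_rebound / h_drop * 100
= 195.9 / 264 * 100
= 74.2%

74.2%


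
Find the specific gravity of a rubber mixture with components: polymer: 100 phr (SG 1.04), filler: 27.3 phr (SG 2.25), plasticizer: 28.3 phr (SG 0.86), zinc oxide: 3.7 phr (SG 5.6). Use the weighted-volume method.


Sum of weights = 159.3
Volume contributions:
  polymer: 100/1.04 = 96.1538
  filler: 27.3/2.25 = 12.1333
  plasticizer: 28.3/0.86 = 32.9070
  zinc oxide: 3.7/5.6 = 0.6607
Sum of volumes = 141.8549
SG = 159.3 / 141.8549 = 1.123

SG = 1.123


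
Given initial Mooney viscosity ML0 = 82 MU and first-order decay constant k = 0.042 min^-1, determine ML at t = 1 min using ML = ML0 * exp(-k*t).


ML = ML0 * exp(-k * t)
ML = 82 * exp(-0.042 * 1)
ML = 82 * 0.9589
ML = 78.63 MU

78.63 MU


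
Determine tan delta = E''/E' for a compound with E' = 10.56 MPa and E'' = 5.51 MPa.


tan delta = E'' / E'
= 5.51 / 10.56
= 0.5218

tan delta = 0.5218


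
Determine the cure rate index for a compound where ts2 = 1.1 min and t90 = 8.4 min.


CRI = 100 / (t90 - ts2)
= 100 / (8.4 - 1.1)
= 100 / 7.3
= 13.7 min^-1

13.7 min^-1


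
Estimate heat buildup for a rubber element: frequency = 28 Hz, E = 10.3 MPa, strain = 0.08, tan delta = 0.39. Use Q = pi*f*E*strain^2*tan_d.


Q = pi * f * E * strain^2 * tan_d
= pi * 28 * 10.3 * 0.08^2 * 0.39
= pi * 28 * 10.3 * 0.0064 * 0.39
= 2.2615

Q = 2.2615


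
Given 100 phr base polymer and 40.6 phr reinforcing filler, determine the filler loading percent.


Filler % = filler / (rubber + filler) * 100
= 40.6 / (100 + 40.6) * 100
= 40.6 / 140.6 * 100
= 28.88%

28.88%


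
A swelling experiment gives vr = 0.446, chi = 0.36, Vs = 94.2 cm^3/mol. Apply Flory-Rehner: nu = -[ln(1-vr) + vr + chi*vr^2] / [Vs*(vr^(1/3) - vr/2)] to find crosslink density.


ln(1 - vr) = ln(1 - 0.446) = -0.5906
Numerator = -((-0.5906) + 0.446 + 0.36 * 0.446^2) = 0.0730
Denominator = 94.2 * (0.446^(1/3) - 0.446/2) = 50.9652
nu = 0.0730 / 50.9652 = 0.0014 mol/cm^3

0.0014 mol/cm^3


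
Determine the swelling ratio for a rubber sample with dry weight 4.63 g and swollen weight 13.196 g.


Q = W_swollen / W_dry
Q = 13.196 / 4.63
Q = 2.85

Q = 2.85


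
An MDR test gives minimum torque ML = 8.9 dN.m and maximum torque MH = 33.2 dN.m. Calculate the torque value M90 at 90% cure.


M90 = ML + 0.9 * (MH - ML)
M90 = 8.9 + 0.9 * (33.2 - 8.9)
M90 = 8.9 + 0.9 * 24.3
M90 = 30.77 dN.m

30.77 dN.m


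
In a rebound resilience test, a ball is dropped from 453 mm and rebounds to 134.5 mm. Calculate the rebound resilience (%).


Resilience = h_rebound / h_drop * 100
= 134.5 / 453 * 100
= 29.7%

29.7%


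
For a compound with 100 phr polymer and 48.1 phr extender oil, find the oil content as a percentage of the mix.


Oil % = oil / (100 + oil) * 100
= 48.1 / (100 + 48.1) * 100
= 48.1 / 148.1 * 100
= 32.48%

32.48%


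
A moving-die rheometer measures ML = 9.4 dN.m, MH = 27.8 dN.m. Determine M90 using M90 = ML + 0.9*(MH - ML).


M90 = ML + 0.9 * (MH - ML)
M90 = 9.4 + 0.9 * (27.8 - 9.4)
M90 = 9.4 + 0.9 * 18.4
M90 = 25.96 dN.m

25.96 dN.m


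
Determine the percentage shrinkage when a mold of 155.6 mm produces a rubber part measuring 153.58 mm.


Shrinkage = (mold - part) / mold * 100
= (155.6 - 153.58) / 155.6 * 100
= 2.02 / 155.6 * 100
= 1.3%

1.3%


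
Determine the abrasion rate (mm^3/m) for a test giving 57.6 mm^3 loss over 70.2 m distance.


Rate = volume_loss / distance
= 57.6 / 70.2
= 0.821 mm^3/m

0.821 mm^3/m


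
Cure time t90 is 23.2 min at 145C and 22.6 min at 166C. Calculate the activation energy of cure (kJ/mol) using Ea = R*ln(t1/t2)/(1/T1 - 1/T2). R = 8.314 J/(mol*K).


T1 = 418.15 K, T2 = 439.15 K
1/T1 - 1/T2 = 1.1436e-04
ln(t1/t2) = ln(23.2/22.6) = 0.0262
Ea = 8.314 * 0.0262 / 1.1436e-04 = 1904.9182 J/mol
Ea = 1.9 kJ/mol

1.9 kJ/mol


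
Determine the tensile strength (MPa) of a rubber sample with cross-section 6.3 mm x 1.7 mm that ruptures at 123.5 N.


Area = width * thickness = 6.3 * 1.7 = 10.71 mm^2
TS = force / area = 123.5 / 10.71 = 11.53 MPa

11.53 MPa


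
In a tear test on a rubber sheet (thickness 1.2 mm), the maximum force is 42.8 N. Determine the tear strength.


Tear strength = force / thickness
= 42.8 / 1.2
= 35.67 N/mm

35.67 N/mm


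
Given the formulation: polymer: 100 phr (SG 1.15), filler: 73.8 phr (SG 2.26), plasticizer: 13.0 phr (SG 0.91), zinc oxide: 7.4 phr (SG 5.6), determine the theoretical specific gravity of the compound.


Sum of weights = 194.2
Volume contributions:
  polymer: 100/1.15 = 86.9565
  filler: 73.8/2.26 = 32.6549
  plasticizer: 13.0/0.91 = 14.2857
  zinc oxide: 7.4/5.6 = 1.3214
Sum of volumes = 135.2185
SG = 194.2 / 135.2185 = 1.436

SG = 1.436


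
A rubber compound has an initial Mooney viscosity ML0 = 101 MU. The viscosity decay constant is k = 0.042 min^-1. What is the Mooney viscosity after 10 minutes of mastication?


ML = ML0 * exp(-k * t)
ML = 101 * exp(-0.042 * 10)
ML = 101 * 0.6570
ML = 66.36 MU

66.36 MU


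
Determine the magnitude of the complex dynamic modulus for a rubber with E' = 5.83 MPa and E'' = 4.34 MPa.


|E*| = sqrt(E'^2 + E''^2)
= sqrt(5.83^2 + 4.34^2)
= sqrt(33.9889 + 18.8356)
= 7.268 MPa

7.268 MPa


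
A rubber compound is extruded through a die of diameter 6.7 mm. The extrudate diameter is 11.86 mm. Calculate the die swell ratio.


Die swell ratio = D_extrudate / D_die
= 11.86 / 6.7
= 1.77

Die swell = 1.77


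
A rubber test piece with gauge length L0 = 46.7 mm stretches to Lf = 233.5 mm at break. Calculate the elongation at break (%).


Elongation = (Lf - L0) / L0 * 100
= (233.5 - 46.7) / 46.7 * 100
= 186.8 / 46.7 * 100
= 400.0%

400.0%


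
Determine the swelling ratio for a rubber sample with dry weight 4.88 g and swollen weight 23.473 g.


Q = W_swollen / W_dry
Q = 23.473 / 4.88
Q = 4.81

Q = 4.81


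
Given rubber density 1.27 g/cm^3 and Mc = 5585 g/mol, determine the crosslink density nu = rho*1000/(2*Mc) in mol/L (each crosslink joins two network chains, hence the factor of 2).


nu = rho * 1000 / (2 * Mc)
nu = 1.27 * 1000 / (2 * 5585)
nu = 1270.0 / 11170
nu = 0.1137 mol/L

0.1137 mol/L


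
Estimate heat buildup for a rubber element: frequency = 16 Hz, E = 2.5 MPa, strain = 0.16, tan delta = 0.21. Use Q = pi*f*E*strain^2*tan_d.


Q = pi * f * E * strain^2 * tan_d
= pi * 16 * 2.5 * 0.16^2 * 0.21
= pi * 16 * 2.5 * 0.0256 * 0.21
= 0.6756

Q = 0.6756


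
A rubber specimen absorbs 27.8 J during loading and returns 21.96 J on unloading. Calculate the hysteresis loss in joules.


Hysteresis loss = loading - unloading
= 27.8 - 21.96
= 5.84 J

5.84 J


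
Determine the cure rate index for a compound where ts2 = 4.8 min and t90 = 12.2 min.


CRI = 100 / (t90 - ts2)
= 100 / (12.2 - 4.8)
= 100 / 7.4
= 13.51 min^-1

13.51 min^-1


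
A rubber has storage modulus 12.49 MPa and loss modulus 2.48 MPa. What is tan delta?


tan delta = E'' / E'
= 2.48 / 12.49
= 0.1986

tan delta = 0.1986


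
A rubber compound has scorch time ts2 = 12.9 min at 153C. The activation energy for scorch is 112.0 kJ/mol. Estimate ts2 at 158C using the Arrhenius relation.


Convert temperatures: T1 = 153 + 273.15 = 426.15 K, T2 = 158 + 273.15 = 431.15 K
ts2_new = 12.9 * exp(112000 / 8.314 * (1/431.15 - 1/426.15))
1/T2 - 1/T1 = -2.7213e-05
ts2_new = 8.94 min

8.94 min


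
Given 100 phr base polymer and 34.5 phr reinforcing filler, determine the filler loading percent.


Filler % = filler / (rubber + filler) * 100
= 34.5 / (100 + 34.5) * 100
= 34.5 / 134.5 * 100
= 25.65%

25.65%


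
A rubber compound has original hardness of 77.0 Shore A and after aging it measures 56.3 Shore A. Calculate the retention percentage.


Retention = aged / original * 100
= 56.3 / 77.0 * 100
= 73.1%

73.1%


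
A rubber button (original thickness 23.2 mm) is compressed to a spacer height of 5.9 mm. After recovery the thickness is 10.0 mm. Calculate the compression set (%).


CS = (t0 - recovered) / (t0 - ts) * 100
= (23.2 - 10.0) / (23.2 - 5.9) * 100
= 13.2 / 17.3 * 100
= 76.3%

76.3%


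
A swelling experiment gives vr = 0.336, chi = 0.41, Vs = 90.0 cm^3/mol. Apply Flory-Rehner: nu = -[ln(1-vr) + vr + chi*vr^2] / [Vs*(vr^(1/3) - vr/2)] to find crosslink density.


ln(1 - vr) = ln(1 - 0.336) = -0.4095
Numerator = -((-0.4095) + 0.336 + 0.41 * 0.336^2) = 0.0272
Denominator = 90.0 * (0.336^(1/3) - 0.336/2) = 47.4485
nu = 0.0272 / 47.4485 = 5.7295e-04 mol/cm^3

5.7295e-04 mol/cm^3


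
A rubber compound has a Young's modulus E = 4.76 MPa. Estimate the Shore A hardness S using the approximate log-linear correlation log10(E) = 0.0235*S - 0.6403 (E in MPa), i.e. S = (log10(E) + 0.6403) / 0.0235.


log10(E) = 0.0235*S - 0.6403  =>  S = (log10(E) + 0.6403) / 0.0235
log10(4.76) = 0.677607
S = (0.677607 + 0.6403) / 0.0235 = 1.317907 / 0.0235
S = 56.1

Shore A = 56.1


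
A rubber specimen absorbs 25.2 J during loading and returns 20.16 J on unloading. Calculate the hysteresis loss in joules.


Hysteresis loss = loading - unloading
= 25.2 - 20.16
= 5.04 J

5.04 J


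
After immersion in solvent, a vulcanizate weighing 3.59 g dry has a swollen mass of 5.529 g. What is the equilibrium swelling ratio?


Q = W_swollen / W_dry
Q = 5.529 / 3.59
Q = 1.54

Q = 1.54
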